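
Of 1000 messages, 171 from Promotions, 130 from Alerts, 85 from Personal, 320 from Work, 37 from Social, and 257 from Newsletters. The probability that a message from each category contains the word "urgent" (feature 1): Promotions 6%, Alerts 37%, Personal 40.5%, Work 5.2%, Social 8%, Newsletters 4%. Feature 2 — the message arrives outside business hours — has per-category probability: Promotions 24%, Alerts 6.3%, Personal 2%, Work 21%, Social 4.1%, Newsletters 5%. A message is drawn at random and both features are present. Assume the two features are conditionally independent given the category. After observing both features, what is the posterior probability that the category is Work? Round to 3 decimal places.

Compute prior × likelihood for every hypothesis:
  Promotions: 0.171 × 0.06 × 0.24 = 0.0024624
  Alerts: 0.13 × 0.37 × 0.063 = 0.0030303
  Personal: 0.085 × 0.405 × 0.02 = 0.0006885
  Work: 0.32 × 0.052 × 0.21 = 0.0034944
  Social: 0.037 × 0.08 × 0.041 = 0.00012136
  Newsletters: 0.257 × 0.04 × 0.05 = 0.000514
Total = 0.01031096.
P(Work | evidence) = 0.0034944 / 0.01031096 ≈ 0.339.

0.339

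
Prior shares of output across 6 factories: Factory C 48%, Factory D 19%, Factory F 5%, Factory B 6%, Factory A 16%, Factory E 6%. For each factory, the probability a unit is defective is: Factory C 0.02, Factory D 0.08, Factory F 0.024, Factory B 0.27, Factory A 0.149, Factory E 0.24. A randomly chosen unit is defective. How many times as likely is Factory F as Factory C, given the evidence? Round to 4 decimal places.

0.1250

Prior × likelihood for each hypothesis:
  Factory C: 0.48 × 0.02 = 0.0096
  Factory D: 0.19 × 0.08 = 0.0152
  Factory F: 0.05 × 0.024 = 0.0012
  Factory B: 0.06 × 0.27 = 0.0162
  Factory A: 0.16 × 0.149 = 0.02384
  Factory E: 0.06 × 0.24 = 0.0144
Sum = 0.08044.
The ratio is 0.0012 / 0.0096 (the normalizer cancels) = 0.1250.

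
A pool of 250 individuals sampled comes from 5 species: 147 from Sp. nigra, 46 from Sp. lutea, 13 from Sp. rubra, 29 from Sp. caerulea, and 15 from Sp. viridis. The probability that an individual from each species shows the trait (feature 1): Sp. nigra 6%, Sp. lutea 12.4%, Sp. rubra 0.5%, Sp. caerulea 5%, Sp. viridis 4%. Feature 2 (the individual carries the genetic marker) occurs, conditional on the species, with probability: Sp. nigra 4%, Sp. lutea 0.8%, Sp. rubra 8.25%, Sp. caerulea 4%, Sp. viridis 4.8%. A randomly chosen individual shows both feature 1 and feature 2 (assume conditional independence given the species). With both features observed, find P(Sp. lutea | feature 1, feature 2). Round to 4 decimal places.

By Bayes' rule, posterior ∝ prior × likelihood:
  Sp. nigra: 0.588 × 0.06 × 0.04 = 0.0014112
  Sp. lutea: 0.184 × 0.124 × 0.008 = 0.000182528
  Sp. rubra: 0.052 × 0.005 × 0.0825 = 0.00002145
  Sp. caerulea: 0.116 × 0.05 × 0.04 = 0.000232
  Sp. viridis: 0.06 × 0.04 × 0.048 = 0.0001152
Total = 0.001962378.
P(Sp. lutea | evidence) = 0.000182528 / 0.001962378 ≈ 0.0930.

0.0930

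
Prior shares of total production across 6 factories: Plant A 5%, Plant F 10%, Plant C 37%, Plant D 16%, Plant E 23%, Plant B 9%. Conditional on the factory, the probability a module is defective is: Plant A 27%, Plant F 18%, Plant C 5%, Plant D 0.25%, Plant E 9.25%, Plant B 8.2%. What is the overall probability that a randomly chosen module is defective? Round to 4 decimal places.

By Bayes' rule, posterior ∝ prior × likelihood:
  Plant A: 0.05 × 0.27 = 0.0135
  Plant F: 0.1 × 0.18 = 0.018
  Plant C: 0.37 × 0.05 = 0.0185
  Plant D: 0.16 × 0.0025 = 0.0004
  Plant E: 0.23 × 0.0925 = 0.021275
  Plant B: 0.09 × 0.082 = 0.00738
P(defective) = 0.0135 + 0.018 + 0.0185 + 0.0004 + 0.021275 + 0.00738 = 0.079055 → 0.0791.

0.0791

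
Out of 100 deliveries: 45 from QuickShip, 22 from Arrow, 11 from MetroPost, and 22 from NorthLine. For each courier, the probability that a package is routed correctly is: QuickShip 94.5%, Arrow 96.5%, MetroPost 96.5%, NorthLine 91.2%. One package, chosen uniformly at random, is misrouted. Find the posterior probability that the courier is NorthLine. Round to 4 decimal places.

Taking complements, P(misrouted | each) = QuickShip 0.055, Arrow 0.035, MetroPost 0.035, NorthLine 0.088.
Prior × likelihood for each hypothesis:
  QuickShip: 0.45 × 0.055 = 0.02475
  Arrow: 0.22 × 0.035 = 0.0077
  MetroPost: 0.11 × 0.035 = 0.00385
  NorthLine: 0.22 × 0.088 = 0.01936
Total = 0.05566.
P(NorthLine | evidence) = 0.01936 / 0.05566 ≈ 0.3478.

0.3478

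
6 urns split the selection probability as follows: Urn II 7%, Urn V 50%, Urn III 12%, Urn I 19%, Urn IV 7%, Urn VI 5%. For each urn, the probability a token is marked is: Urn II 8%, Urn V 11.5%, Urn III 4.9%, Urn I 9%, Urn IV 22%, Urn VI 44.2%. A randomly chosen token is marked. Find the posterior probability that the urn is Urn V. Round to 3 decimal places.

0.465

Compute prior × likelihood for every hypothesis:
  Urn II: 0.07 × 0.08 = 0.0056
  Urn V: 0.5 × 0.115 = 0.0575
  Urn III: 0.12 × 0.049 = 0.00588
  Urn I: 0.19 × 0.09 = 0.0171
  Urn IV: 0.07 × 0.22 = 0.0154
  Urn VI: 0.05 × 0.442 = 0.0221
Total = 0.12358.
P(Urn V | evidence) = 0.0575 / 0.12358 ≈ 0.465.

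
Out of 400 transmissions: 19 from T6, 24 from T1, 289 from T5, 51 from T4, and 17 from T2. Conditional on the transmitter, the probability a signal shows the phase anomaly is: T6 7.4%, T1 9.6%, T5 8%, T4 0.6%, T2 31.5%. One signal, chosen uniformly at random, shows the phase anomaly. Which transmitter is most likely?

T5

Unnormalized posteriors (prior × likelihood):
  T6: 0.0475 × 0.074 = 0.003515
  T1: 0.06 × 0.096 = 0.00576
  T5: 0.7225 × 0.08 = 0.0578
  T4: 0.1275 × 0.006 = 0.000765
  T2: 0.0425 × 0.315 = 0.0133875
Sum = 0.0812275.
Largest term belongs to T5, so T5 is most probable.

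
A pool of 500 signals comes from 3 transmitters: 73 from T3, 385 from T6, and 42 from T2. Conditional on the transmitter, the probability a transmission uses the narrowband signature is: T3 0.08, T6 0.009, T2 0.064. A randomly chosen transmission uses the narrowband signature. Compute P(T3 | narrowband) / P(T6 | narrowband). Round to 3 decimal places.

Unnormalized posteriors (prior × likelihood):
  T3: 0.146 × 0.08 = 0.01168
  T6: 0.77 × 0.009 = 0.00693
  T2: 0.084 × 0.064 = 0.005376
Normalizing constant = 0.023986.
The ratio is 0.01168 / 0.00693 (the normalizer cancels) = 1.685.

1.685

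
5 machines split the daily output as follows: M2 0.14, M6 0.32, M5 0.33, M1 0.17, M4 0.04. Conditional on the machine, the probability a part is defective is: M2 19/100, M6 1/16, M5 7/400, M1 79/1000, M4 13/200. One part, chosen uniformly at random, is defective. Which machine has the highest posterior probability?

M2

Prior × likelihood for each hypothesis:
  M2: 0.14 × 0.19 = 0.0266
  M6: 0.32 × 0.0625 = 0.02
  M5: 0.33 × 0.0175 = 0.005775
  M1: 0.17 × 0.079 = 0.01343
  M4: 0.04 × 0.065 = 0.0026
Total = 0.068405.
Largest term belongs to M2, so M2 is most probable.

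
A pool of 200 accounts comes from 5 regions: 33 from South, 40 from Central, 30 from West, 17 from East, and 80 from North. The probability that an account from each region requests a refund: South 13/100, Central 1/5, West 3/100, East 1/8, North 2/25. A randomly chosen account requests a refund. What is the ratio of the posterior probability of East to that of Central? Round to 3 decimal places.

Compute prior × likelihood for every hypothesis:
  South: 0.165 × 0.13 = 0.02145
  Central: 0.2 × 0.2 = 0.04
  West: 0.15 × 0.03 = 0.0045
  East: 0.085 × 0.125 = 0.010625
  North: 0.4 × 0.08 = 0.032
Normalizing constant = 0.108575.
The ratio is 0.010625 / 0.04 (the normalizer cancels) = 0.266.

0.266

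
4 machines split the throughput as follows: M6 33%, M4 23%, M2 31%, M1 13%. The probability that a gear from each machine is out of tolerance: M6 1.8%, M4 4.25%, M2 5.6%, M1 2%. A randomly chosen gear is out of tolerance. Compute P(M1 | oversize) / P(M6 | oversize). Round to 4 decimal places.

0.4377

Compute prior × likelihood for every hypothesis:
  M6: 0.33 × 0.018 = 0.00594
  M4: 0.23 × 0.0425 = 0.009775
  M2: 0.31 × 0.056 = 0.01736
  M1: 0.13 × 0.02 = 0.0026
Sum = 0.035675.
The ratio is 0.0026 / 0.00594 (the normalizer cancels) = 0.4377.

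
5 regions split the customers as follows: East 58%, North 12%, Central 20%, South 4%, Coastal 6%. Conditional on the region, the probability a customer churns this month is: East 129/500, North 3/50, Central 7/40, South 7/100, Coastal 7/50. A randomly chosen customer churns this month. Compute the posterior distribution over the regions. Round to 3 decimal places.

By Bayes' rule, posterior ∝ prior × likelihood:
  East: 0.58 × 0.258 = 0.14964
  North: 0.12 × 0.06 = 0.0072
  Central: 0.2 × 0.175 = 0.035
  South: 0.04 × 0.07 = 0.0028
  Coastal: 0.06 × 0.14 = 0.0084
Total = 0.20304.
P(East | churn) = 0.14964/0.20304 ≈ 0.737
P(North | churn) = 0.0072/0.20304 ≈ 0.035
P(Central | churn) = 0.035/0.20304 ≈ 0.172
P(South | churn) = 0.0028/0.20304 ≈ 0.014
P(Coastal | churn) = 0.0084/0.20304 ≈ 0.041

East 0.737, North 0.035, Central 0.172, South 0.014, Coastal 0.041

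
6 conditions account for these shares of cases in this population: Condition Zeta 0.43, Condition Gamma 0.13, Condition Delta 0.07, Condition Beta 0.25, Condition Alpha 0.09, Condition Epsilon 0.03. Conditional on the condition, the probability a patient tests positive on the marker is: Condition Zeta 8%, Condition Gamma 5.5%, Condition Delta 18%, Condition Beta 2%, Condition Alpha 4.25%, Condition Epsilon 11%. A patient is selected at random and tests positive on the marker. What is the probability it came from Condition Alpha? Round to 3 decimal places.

0.058

Compute prior × likelihood for every hypothesis:
  Condition Zeta: 0.43 × 0.08 = 0.0344
  Condition Gamma: 0.13 × 0.055 = 0.00715
  Condition Delta: 0.07 × 0.18 = 0.0126
  Condition Beta: 0.25 × 0.02 = 0.005
  Condition Alpha: 0.09 × 0.0425 = 0.003825
  Condition Epsilon: 0.03 × 0.11 = 0.0033
Sum = 0.066275.
P(Condition Alpha | evidence) = 0.003825 / 0.066275 ≈ 0.058.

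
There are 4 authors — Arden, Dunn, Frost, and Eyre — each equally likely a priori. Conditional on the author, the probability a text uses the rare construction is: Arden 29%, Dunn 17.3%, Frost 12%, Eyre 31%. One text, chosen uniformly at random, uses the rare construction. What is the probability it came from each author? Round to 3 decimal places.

Arden 0.325, Dunn 0.194, Frost 0.134, Eyre 0.347

Since the prior is uniform, the posterior is proportional to the likelihood:
  Arden: 0.29
  Dunn: 0.173
  Frost: 0.12
  Eyre: 0.31
Normalizing constant = 0.893.
P(Arden | rare-form) = 0.29/0.893 ≈ 0.325
P(Dunn | rare-form) = 0.173/0.893 ≈ 0.194
P(Frost | rare-form) = 0.12/0.893 ≈ 0.134
P(Eyre | rare-form) = 0.31/0.893 ≈ 0.347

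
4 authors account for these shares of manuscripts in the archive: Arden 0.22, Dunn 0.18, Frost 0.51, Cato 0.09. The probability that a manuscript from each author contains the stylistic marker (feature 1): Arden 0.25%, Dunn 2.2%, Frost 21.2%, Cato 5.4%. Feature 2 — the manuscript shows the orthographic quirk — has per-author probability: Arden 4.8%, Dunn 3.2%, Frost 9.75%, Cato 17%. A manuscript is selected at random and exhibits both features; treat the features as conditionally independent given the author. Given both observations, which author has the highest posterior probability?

Prior × likelihood for each hypothesis:
  Arden: 0.22 × 0.0025 × 0.048 = 0.0000264
  Dunn: 0.18 × 0.022 × 0.032 = 0.00012672
  Frost: 0.51 × 0.212 × 0.0975 = 0.0105417
  Cato: 0.09 × 0.054 × 0.17 = 0.0008262
Normalizing constant = 0.01152102.
Largest term belongs to Frost, so Frost is most probable.

Frost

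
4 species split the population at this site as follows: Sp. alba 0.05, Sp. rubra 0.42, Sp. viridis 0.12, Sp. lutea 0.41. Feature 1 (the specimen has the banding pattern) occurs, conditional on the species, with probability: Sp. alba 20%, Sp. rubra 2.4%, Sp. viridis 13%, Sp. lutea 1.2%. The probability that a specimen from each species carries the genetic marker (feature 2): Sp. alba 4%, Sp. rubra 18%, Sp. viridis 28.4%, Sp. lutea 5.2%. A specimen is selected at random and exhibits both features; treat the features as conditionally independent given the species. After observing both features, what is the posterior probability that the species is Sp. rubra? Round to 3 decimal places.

0.263

By Bayes' rule, posterior ∝ prior × likelihood:
  Sp. alba: 0.05 × 0.2 × 0.04 = 0.0004
  Sp. rubra: 0.42 × 0.024 × 0.18 = 0.0018144
  Sp. viridis: 0.12 × 0.13 × 0.284 = 0.0044304
  Sp. lutea: 0.41 × 0.012 × 0.052 = 0.00025584
Total = 0.00690064.
P(Sp. rubra | evidence) = 0.0018144 / 0.00690064 ≈ 0.263.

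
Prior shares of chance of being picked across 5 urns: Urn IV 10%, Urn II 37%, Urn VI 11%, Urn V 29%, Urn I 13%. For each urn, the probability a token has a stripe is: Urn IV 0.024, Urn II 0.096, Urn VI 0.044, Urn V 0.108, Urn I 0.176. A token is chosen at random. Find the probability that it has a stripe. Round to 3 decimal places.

Compute prior × likelihood for every hypothesis:
  Urn IV: 0.1 × 0.024 = 0.0024
  Urn II: 0.37 × 0.096 = 0.03552
  Urn VI: 0.11 × 0.044 = 0.00484
  Urn V: 0.29 × 0.108 = 0.03132
  Urn I: 0.13 × 0.176 = 0.02288
P(striped) = 0.0024 + 0.03552 + 0.00484 + 0.03132 + 0.02288 = 0.09696 → 0.097.

0.097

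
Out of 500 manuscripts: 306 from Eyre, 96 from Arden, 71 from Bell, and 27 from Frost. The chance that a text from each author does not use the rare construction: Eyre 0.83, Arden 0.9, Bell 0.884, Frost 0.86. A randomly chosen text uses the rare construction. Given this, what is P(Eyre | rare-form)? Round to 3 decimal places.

Taking complements, P(rare-form | each) = Eyre 0.17, Arden 0.1, Bell 0.116, Frost 0.14.
Prior × likelihood for each hypothesis:
  Eyre: 0.612 × 0.17 = 0.10404
  Arden: 0.192 × 0.1 = 0.0192
  Bell: 0.142 × 0.116 = 0.016472
  Frost: 0.054 × 0.14 = 0.00756
Sum = 0.147272.
P(Eyre | evidence) = 0.10404 / 0.147272 ≈ 0.706.

0.706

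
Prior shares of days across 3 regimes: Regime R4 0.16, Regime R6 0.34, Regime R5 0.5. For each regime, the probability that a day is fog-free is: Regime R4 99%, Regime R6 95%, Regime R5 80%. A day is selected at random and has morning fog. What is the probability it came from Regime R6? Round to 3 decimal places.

0.143

Taking complements, P(fog | each) = Regime R4 0.01, Regime R6 0.05, Regime R5 0.2.
By Bayes' rule, posterior ∝ prior × likelihood:
  Regime R4: 0.16 × 0.01 = 0.0016
  Regime R6: 0.34 × 0.05 = 0.017
  Regime R5: 0.5 × 0.2 = 0.1
Normalizing constant = 0.1186.
P(Regime R6 | evidence) = 0.017 / 0.1186 ≈ 0.143.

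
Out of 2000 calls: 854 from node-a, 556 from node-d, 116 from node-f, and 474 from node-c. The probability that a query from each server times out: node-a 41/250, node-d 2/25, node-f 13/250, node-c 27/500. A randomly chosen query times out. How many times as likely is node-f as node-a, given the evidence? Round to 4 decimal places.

0.0431

Unnormalized posteriors (prior × likelihood):
  node-a: 0.427 × 0.164 = 0.070028
  node-d: 0.278 × 0.08 = 0.02224
  node-f: 0.058 × 0.052 = 0.003016
  node-c: 0.237 × 0.054 = 0.012798
Normalizing constant = 0.108082.
The ratio is 0.003016 / 0.070028 (the normalizer cancels) = 0.0431.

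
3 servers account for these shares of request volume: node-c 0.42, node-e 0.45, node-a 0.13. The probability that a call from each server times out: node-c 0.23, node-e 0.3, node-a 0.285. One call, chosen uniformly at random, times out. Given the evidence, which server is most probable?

Compute prior × likelihood for every hypothesis:
  node-c: 0.42 × 0.23 = 0.0966
  node-e: 0.45 × 0.3 = 0.135
  node-a: 0.13 × 0.285 = 0.03705
Sum = 0.26865.
Largest term belongs to node-e, so node-e is most probable.

node-e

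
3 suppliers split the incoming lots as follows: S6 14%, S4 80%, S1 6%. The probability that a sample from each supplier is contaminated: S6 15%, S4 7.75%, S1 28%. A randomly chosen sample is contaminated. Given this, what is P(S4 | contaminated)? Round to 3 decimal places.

0.621

Unnormalized posteriors (prior × likelihood):
  S6: 0.14 × 0.15 = 0.021
  S4: 0.8 × 0.0775 = 0.062
  S1: 0.06 × 0.28 = 0.0168
Normalizing constant = 0.0998.
P(S4 | evidence) = 0.062 / 0.0998 ≈ 0.621.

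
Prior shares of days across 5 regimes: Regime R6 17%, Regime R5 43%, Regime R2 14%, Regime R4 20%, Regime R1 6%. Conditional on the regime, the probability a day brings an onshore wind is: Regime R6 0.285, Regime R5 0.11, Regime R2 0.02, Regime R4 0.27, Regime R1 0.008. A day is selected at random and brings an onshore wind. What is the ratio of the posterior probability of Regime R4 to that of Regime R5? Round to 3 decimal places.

1.142

Unnormalized posteriors (prior × likelihood):
  Regime R6: 0.17 × 0.285 = 0.04845
  Regime R5: 0.43 × 0.11 = 0.0473
  Regime R2: 0.14 × 0.02 = 0.0028
  Regime R4: 0.2 × 0.27 = 0.054
  Regime R1: 0.06 × 0.008 = 0.00048
Sum = 0.15303.
The ratio is 0.054 / 0.0473 (the normalizer cancels) = 1.142.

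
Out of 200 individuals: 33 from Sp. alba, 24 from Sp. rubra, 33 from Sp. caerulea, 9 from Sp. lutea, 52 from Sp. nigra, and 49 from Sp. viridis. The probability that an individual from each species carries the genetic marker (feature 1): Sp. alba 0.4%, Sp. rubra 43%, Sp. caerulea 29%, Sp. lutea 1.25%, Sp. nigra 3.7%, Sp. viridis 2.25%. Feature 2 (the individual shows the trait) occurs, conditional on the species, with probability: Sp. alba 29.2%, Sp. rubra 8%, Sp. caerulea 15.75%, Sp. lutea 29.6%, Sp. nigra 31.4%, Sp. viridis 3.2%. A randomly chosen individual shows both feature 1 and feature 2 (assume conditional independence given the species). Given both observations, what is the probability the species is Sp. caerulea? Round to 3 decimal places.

0.495

By Bayes' rule, posterior ∝ prior × likelihood:
  Sp. alba: 0.165 × 0.004 × 0.292 = 0.00019272
  Sp. rubra: 0.12 × 0.43 × 0.08 = 0.004128
  Sp. caerulea: 0.165 × 0.29 × 0.1575 = 0.007536375
  Sp. lutea: 0.045 × 0.0125 × 0.296 = 0.0001665
  Sp. nigra: 0.26 × 0.037 × 0.314 = 0.00302068
  Sp. viridis: 0.245 × 0.0225 × 0.032 = 0.0001764
Total = 0.015220675.
P(Sp. caerulea | evidence) = 0.007536375 / 0.015220675 ≈ 0.495.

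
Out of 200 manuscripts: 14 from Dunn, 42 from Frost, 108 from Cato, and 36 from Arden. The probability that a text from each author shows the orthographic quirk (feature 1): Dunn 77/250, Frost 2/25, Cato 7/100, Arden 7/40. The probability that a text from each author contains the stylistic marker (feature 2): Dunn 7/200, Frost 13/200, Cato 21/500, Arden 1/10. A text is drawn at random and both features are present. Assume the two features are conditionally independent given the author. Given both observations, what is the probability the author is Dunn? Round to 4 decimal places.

Compute prior × likelihood for every hypothesis:
  Dunn: 0.07 × 0.308 × 0.035 = 0.0007546
  Frost: 0.21 × 0.08 × 0.065 = 0.001092
  Cato: 0.54 × 0.07 × 0.042 = 0.0015876
  Arden: 0.18 × 0.175 × 0.1 = 0.00315
Normalizing constant = 0.0065842.
P(Dunn | evidence) = 0.0007546 / 0.0065842 ≈ 0.1146.

0.1146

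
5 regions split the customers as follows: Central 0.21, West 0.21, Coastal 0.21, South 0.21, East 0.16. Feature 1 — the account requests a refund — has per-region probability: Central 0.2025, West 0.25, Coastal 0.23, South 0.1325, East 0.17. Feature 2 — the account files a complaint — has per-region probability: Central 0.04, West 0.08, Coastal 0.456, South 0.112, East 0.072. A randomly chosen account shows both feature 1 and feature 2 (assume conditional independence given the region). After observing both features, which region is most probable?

Coastal

Unnormalized posteriors (prior × likelihood):
  Central: 0.21 × 0.2025 × 0.04 = 0.001701
  West: 0.21 × 0.25 × 0.08 = 0.0042
  Coastal: 0.21 × 0.23 × 0.456 = 0.0220248
  South: 0.21 × 0.1325 × 0.112 = 0.0031164
  East: 0.16 × 0.17 × 0.072 = 0.0019584
Sum = 0.0330006.
Largest term belongs to Coastal, so Coastal is most probable.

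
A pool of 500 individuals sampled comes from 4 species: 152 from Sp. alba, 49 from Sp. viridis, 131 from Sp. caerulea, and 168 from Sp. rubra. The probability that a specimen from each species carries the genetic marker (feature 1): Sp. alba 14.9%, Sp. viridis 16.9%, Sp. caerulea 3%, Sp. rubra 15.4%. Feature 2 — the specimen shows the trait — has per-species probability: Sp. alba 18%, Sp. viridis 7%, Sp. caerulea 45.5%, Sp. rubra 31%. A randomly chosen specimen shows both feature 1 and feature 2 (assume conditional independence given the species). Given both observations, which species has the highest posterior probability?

Sp. rubra

By Bayes' rule, posterior ∝ prior × likelihood:
  Sp. alba: 0.304 × 0.149 × 0.18 = 0.00815328
  Sp. viridis: 0.098 × 0.169 × 0.07 = 0.00115934
  Sp. caerulea: 0.262 × 0.03 × 0.455 = 0.0035763
  Sp. rubra: 0.336 × 0.154 × 0.31 = 0.01604064
Normalizing constant = 0.02892956.
Largest term belongs to Sp. rubra, so Sp. rubra is most probable.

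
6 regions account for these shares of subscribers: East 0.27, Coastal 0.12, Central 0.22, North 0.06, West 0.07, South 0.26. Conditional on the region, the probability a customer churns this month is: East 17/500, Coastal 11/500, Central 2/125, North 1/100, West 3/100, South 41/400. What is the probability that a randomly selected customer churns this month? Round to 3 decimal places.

0.045

Prior × likelihood for each hypothesis:
  East: 0.27 × 0.034 = 0.00918
  Coastal: 0.12 × 0.022 = 0.00264
  Central: 0.22 × 0.016 = 0.00352
  North: 0.06 × 0.01 = 0.0006
  West: 0.07 × 0.03 = 0.0021
  South: 0.26 × 0.1025 = 0.02665
P(churn) = 0.00918 + 0.00264 + 0.00352 + 0.0006 + 0.0021 + 0.02665 = 0.04469 → 0.045.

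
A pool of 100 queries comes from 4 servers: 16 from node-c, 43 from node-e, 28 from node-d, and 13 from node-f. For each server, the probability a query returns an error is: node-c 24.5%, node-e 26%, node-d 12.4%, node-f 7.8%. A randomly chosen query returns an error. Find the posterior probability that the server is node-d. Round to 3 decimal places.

0.177

By Bayes' rule, posterior ∝ prior × likelihood:
  node-c: 0.16 × 0.245 = 0.0392
  node-e: 0.43 × 0.26 = 0.1118
  node-d: 0.28 × 0.124 = 0.03472
  node-f: 0.13 × 0.078 = 0.01014
Sum = 0.19586.
P(node-d | evidence) = 0.03472 / 0.19586 ≈ 0.177.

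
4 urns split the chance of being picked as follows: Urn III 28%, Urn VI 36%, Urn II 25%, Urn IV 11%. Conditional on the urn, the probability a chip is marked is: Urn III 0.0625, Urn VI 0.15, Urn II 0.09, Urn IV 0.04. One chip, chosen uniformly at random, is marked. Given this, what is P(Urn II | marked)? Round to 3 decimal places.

Compute prior × likelihood for every hypothesis:
  Urn III: 0.28 × 0.0625 = 0.0175
  Urn VI: 0.36 × 0.15 = 0.054
  Urn II: 0.25 × 0.09 = 0.0225
  Urn IV: 0.11 × 0.04 = 0.0044
Normalizing constant = 0.0984.
P(Urn II | evidence) = 0.0225 / 0.0984 ≈ 0.229.

0.229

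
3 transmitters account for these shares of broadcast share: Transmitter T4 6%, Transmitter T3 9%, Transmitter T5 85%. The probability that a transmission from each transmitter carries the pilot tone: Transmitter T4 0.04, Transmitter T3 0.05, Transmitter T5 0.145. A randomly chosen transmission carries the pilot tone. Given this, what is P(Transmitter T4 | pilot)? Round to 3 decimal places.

0.018

By Bayes' rule, posterior ∝ prior × likelihood:
  Transmitter T4: 0.06 × 0.04 = 0.0024
  Transmitter T3: 0.09 × 0.05 = 0.0045
  Transmitter T5: 0.85 × 0.145 = 0.12325
Total = 0.13015.
P(Transmitter T4 | evidence) = 0.0024 / 0.13015 ≈ 0.018.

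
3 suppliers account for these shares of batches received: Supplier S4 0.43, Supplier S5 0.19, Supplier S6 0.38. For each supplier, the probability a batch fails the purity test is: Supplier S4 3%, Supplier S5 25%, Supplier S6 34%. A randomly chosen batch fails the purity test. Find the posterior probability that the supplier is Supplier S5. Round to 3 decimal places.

0.251

Prior × likelihood for each hypothesis:
  Supplier S4: 0.43 × 0.03 = 0.0129
  Supplier S5: 0.19 × 0.25 = 0.0475
  Supplier S6: 0.38 × 0.34 = 0.1292
Total = 0.1896.
P(Supplier S5 | evidence) = 0.0475 / 0.1896 ≈ 0.251.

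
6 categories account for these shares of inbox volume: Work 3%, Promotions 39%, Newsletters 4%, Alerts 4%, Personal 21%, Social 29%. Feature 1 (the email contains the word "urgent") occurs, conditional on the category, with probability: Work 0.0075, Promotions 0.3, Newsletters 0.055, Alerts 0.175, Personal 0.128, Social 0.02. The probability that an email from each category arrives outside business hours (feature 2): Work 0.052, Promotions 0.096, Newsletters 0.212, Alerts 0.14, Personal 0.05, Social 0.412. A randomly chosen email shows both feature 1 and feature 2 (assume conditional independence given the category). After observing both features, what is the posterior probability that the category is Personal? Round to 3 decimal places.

By Bayes' rule, posterior ∝ prior × likelihood:
  Work: 0.03 × 0.0075 × 0.052 = 0.0000117
  Promotions: 0.39 × 0.3 × 0.096 = 0.011232
  Newsletters: 0.04 × 0.055 × 0.212 = 0.0004664
  Alerts: 0.04 × 0.175 × 0.14 = 0.00098
  Personal: 0.21 × 0.128 × 0.05 = 0.001344
  Social: 0.29 × 0.02 × 0.412 = 0.0023896
Normalizing constant = 0.0164237.
P(Personal | evidence) = 0.001344 / 0.0164237 ≈ 0.082.

0.082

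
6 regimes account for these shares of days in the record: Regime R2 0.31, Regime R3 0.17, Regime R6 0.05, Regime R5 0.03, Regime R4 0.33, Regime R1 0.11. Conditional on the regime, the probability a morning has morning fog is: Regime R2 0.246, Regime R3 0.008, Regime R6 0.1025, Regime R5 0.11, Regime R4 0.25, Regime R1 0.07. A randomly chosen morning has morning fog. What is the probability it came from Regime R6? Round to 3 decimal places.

0.029

By Bayes' rule, posterior ∝ prior × likelihood:
  Regime R2: 0.31 × 0.246 = 0.07626
  Regime R3: 0.17 × 0.008 = 0.00136
  Regime R6: 0.05 × 0.1025 = 0.005125
  Regime R5: 0.03 × 0.11 = 0.0033
  Regime R4: 0.33 × 0.25 = 0.0825
  Regime R1: 0.11 × 0.07 = 0.0077
Normalizing constant = 0.176245.
P(Regime R6 | evidence) = 0.005125 / 0.176245 ≈ 0.029.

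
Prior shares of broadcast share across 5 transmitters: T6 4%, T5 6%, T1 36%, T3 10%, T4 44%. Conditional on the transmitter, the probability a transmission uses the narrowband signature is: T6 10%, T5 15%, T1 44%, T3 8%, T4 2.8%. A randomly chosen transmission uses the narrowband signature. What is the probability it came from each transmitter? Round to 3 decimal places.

Compute prior × likelihood for every hypothesis:
  T6: 0.04 × 0.1 = 0.004
  T5: 0.06 × 0.15 = 0.009
  T1: 0.36 × 0.44 = 0.1584
  T3: 0.1 × 0.08 = 0.008
  T4: 0.44 × 0.028 = 0.01232
Sum = 0.19172.
P(T6 | narrowband) = 0.004/0.19172 ≈ 0.021
P(T5 | narrowband) = 0.009/0.19172 ≈ 0.047
P(T1 | narrowband) = 0.1584/0.19172 ≈ 0.826
P(T3 | narrowband) = 0.008/0.19172 ≈ 0.042
P(T4 | narrowband) = 0.01232/0.19172 ≈ 0.064
(Check: 0.021+0.047+0.826+0.042+0.064 = 1.000.)

T6 0.021, T5 0.047, T1 0.826, T3 0.042, T4 0.064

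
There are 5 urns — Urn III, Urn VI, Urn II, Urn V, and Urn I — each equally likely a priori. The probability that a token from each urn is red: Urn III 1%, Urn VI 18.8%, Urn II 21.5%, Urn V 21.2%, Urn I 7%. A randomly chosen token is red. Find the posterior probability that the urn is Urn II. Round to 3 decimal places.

With a uniform prior (1/5 each), posterior ∝ likelihood:
  Urn III: 0.01
  Urn VI: 0.188
  Urn II: 0.215
  Urn V: 0.212
  Urn I: 0.07
Normalizing constant = 0.695.
P(Urn II | evidence) = 0.215 / 0.695 ≈ 0.309.

0.309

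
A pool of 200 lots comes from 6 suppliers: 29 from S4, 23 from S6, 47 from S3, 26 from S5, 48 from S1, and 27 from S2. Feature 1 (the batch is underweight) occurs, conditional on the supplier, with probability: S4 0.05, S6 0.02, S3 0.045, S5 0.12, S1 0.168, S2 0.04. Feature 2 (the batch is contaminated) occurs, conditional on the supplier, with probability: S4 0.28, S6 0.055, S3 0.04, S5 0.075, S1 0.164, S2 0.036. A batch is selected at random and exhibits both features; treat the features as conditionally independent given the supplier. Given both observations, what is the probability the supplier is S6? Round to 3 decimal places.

0.012

Compute prior × likelihood for every hypothesis:
  S4: 0.145 × 0.05 × 0.28 = 0.00203
  S6: 0.115 × 0.02 × 0.055 = 0.0001265
  S3: 0.235 × 0.045 × 0.04 = 0.000423
  S5: 0.13 × 0.12 × 0.075 = 0.00117
  S1: 0.24 × 0.168 × 0.164 = 0.00661248
  S2: 0.135 × 0.04 × 0.036 = 0.0001944
Normalizing constant = 0.01055638.
P(S6 | evidence) = 0.0001265 / 0.01055638 ≈ 0.012.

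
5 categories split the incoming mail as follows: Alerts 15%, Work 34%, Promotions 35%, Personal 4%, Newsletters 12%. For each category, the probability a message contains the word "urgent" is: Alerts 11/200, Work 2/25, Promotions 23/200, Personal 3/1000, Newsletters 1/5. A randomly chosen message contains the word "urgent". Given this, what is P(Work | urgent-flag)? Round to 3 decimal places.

0.272

By Bayes' rule, posterior ∝ prior × likelihood:
  Alerts: 0.15 × 0.055 = 0.00825
  Work: 0.34 × 0.08 = 0.0272
  Promotions: 0.35 × 0.115 = 0.04025
  Personal: 0.04 × 0.003 = 0.00012
  Newsletters: 0.12 × 0.2 = 0.024
Total = 0.09982.
P(Work | evidence) = 0.0272 / 0.09982 ≈ 0.272.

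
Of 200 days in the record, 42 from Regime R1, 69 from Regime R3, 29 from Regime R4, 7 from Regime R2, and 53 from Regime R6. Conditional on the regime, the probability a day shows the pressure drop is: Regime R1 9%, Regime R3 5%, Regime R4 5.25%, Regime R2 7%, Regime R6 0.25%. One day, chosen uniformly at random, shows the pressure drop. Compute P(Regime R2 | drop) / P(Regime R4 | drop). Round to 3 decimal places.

Compute prior × likelihood for every hypothesis:
  Regime R1: 0.21 × 0.09 = 0.0189
  Regime R3: 0.345 × 0.05 = 0.01725
  Regime R4: 0.145 × 0.0525 = 0.0076125
  Regime R2: 0.035 × 0.07 = 0.00245
  Regime R6: 0.265 × 0.0025 = 0.0006625
Normalizing constant = 0.046875.
The ratio is 0.00245 / 0.0076125 (the normalizer cancels) = 0.322.

0.322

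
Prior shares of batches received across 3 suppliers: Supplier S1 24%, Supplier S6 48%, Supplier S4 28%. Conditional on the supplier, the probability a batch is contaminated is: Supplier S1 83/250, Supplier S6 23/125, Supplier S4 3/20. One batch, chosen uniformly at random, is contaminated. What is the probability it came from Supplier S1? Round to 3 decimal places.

0.379

Prior × likelihood for each hypothesis:
  Supplier S1: 0.24 × 0.332 = 0.07968
  Supplier S6: 0.48 × 0.184 = 0.08832
  Supplier S4: 0.28 × 0.15 = 0.042
Normalizing constant = 0.21.
P(Supplier S1 | evidence) = 0.07968 / 0.21 ≈ 0.379.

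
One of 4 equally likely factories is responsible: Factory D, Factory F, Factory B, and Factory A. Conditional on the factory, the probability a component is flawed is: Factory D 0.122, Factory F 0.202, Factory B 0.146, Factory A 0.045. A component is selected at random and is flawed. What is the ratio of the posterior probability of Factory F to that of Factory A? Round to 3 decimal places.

4.489

With a uniform prior (1/4 each), posterior ∝ likelihood:
  Factory D: 0.122
  Factory F: 0.202
  Factory B: 0.146
  Factory A: 0.045
Sum = 0.515.
The ratio is 0.202 / 0.045 (the normalizer cancels) = 4.489.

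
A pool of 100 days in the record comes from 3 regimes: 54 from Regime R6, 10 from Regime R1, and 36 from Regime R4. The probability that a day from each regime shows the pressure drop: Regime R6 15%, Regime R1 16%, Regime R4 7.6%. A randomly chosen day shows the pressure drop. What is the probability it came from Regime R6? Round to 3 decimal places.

By Bayes' rule, posterior ∝ prior × likelihood:
  Regime R6: 0.54 × 0.15 = 0.081
  Regime R1: 0.1 × 0.16 = 0.016
  Regime R4: 0.36 × 0.076 = 0.02736
Normalizing constant = 0.12436.
P(Regime R6 | evidence) = 0.081 / 0.12436 ≈ 0.651.

0.651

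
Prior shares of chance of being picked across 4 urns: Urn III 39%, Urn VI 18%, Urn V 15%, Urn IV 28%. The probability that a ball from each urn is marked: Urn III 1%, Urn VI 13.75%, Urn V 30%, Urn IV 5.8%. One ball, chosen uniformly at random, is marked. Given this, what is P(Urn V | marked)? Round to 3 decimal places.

Unnormalized posteriors (prior × likelihood):
  Urn III: 0.39 × 0.01 = 0.0039
  Urn VI: 0.18 × 0.1375 = 0.02475
  Urn V: 0.15 × 0.3 = 0.045
  Urn IV: 0.28 × 0.058 = 0.01624
Normalizing constant = 0.08989.
P(Urn V | evidence) = 0.045 / 0.08989 ≈ 0.501.

0.501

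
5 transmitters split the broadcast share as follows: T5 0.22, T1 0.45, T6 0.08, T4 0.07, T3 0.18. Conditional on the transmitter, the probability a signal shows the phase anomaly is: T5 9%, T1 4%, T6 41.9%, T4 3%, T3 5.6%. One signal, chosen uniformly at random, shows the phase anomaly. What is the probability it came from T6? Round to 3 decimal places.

Prior × likelihood for each hypothesis:
  T5: 0.22 × 0.09 = 0.0198
  T1: 0.45 × 0.04 = 0.018
  T6: 0.08 × 0.419 = 0.03352
  T4: 0.07 × 0.03 = 0.0021
  T3: 0.18 × 0.056 = 0.01008
Normalizing constant = 0.0835.
P(T6 | evidence) = 0.03352 / 0.0835 ≈ 0.401.

0.401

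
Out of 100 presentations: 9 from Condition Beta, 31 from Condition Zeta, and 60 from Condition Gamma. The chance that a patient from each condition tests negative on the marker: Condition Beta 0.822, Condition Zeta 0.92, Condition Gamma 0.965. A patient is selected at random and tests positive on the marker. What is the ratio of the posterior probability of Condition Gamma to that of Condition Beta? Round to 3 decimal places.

1.311

Taking complements, P(marker-positive | each) = Condition Beta 0.178, Condition Zeta 0.08, Condition Gamma 0.035.
By Bayes' rule, posterior ∝ prior × likelihood:
  Condition Beta: 0.09 × 0.178 = 0.01602
  Condition Zeta: 0.31 × 0.08 = 0.0248
  Condition Gamma: 0.6 × 0.035 = 0.021
Sum = 0.06182.
The ratio is 0.021 / 0.01602 (the normalizer cancels) = 1.311.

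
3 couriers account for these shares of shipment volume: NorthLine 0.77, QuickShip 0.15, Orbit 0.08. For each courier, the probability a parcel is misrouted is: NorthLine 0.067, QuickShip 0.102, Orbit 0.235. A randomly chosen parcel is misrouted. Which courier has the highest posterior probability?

Prior × likelihood for each hypothesis:
  NorthLine: 0.77 × 0.067 = 0.05159
  QuickShip: 0.15 × 0.102 = 0.0153
  Orbit: 0.08 × 0.235 = 0.0188
Total = 0.08569.
Largest term belongs to NorthLine, so NorthLine is most probable.

NorthLine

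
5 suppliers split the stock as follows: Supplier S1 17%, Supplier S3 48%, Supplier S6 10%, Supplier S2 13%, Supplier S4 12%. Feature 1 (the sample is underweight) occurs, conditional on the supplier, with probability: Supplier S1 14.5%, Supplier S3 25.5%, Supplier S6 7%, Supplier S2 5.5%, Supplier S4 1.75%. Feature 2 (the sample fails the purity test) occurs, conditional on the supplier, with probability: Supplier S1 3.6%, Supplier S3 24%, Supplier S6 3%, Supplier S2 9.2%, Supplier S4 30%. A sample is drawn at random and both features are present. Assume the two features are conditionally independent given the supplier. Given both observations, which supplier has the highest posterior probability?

Supplier S3

By Bayes' rule, posterior ∝ prior × likelihood:
  Supplier S1: 0.17 × 0.145 × 0.036 = 0.0008874
  Supplier S3: 0.48 × 0.255 × 0.24 = 0.029376
  Supplier S6: 0.1 × 0.07 × 0.03 = 0.00021
  Supplier S2: 0.13 × 0.055 × 0.092 = 0.0006578
  Supplier S4: 0.12 × 0.0175 × 0.3 = 0.00063
Total = 0.0317612.
Largest term belongs to Supplier S3, so Supplier S3 is most probable.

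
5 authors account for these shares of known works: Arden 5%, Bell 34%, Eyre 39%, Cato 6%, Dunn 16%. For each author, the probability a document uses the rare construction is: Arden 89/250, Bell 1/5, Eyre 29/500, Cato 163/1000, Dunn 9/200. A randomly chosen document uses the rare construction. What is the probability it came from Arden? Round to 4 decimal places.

0.1419

Prior × likelihood for each hypothesis:
  Arden: 0.05 × 0.356 = 0.0178
  Bell: 0.34 × 0.2 = 0.068
  Eyre: 0.39 × 0.058 = 0.02262
  Cato: 0.06 × 0.163 = 0.00978
  Dunn: 0.16 × 0.045 = 0.0072
Normalizing constant = 0.1254.
P(Arden | evidence) = 0.0178 / 0.1254 ≈ 0.1419.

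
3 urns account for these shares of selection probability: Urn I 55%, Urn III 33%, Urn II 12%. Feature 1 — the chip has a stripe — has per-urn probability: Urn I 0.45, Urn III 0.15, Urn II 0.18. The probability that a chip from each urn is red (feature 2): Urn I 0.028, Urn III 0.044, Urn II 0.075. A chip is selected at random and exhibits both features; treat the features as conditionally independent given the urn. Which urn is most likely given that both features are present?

By Bayes' rule, posterior ∝ prior × likelihood:
  Urn I: 0.55 × 0.45 × 0.028 = 0.00693
  Urn III: 0.33 × 0.15 × 0.044 = 0.002178
  Urn II: 0.12 × 0.18 × 0.075 = 0.00162
Total = 0.010728.
Largest term belongs to Urn I, so Urn I is most probable.

Urn I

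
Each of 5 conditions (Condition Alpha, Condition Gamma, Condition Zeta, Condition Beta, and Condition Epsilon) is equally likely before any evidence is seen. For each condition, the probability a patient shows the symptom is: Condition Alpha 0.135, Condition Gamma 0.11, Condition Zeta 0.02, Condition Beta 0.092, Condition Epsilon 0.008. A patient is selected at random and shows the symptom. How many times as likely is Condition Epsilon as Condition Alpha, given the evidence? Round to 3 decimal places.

With a uniform prior (1/5 each), posterior ∝ likelihood:
  Condition Alpha: 0.135
  Condition Gamma: 0.11
  Condition Zeta: 0.02
  Condition Beta: 0.092
  Condition Epsilon: 0.008
Total = 0.365.
The ratio is 0.008 / 0.135 (the normalizer cancels) = 0.059.

0.059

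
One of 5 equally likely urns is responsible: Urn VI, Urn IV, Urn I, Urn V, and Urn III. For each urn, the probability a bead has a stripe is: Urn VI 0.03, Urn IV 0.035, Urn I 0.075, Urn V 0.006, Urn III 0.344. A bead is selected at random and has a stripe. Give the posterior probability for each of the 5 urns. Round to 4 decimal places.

With a uniform prior (1/5 each), posterior ∝ likelihood:
  Urn VI: 0.03
  Urn IV: 0.035
  Urn I: 0.075
  Urn V: 0.006
  Urn III: 0.344
Sum = 0.49.
P(Urn VI | striped) = 0.03/0.49 ≈ 0.0612
P(Urn IV | striped) = 0.035/0.49 ≈ 0.0714
P(Urn I | striped) = 0.075/0.49 ≈ 0.1531
P(Urn V | striped) = 0.006/0.49 ≈ 0.0122
P(Urn III | striped) = 0.344/0.49 ≈ 0.7020

Urn VI 0.0612, Urn IV 0.0714, Urn I 0.1531, Urn V 0.0122, Urn III 0.7020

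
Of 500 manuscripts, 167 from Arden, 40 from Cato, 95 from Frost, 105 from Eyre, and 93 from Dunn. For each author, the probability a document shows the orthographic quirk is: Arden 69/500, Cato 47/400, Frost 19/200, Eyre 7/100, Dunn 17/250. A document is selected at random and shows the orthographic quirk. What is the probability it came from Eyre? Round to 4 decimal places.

By Bayes' rule, posterior ∝ prior × likelihood:
  Arden: 0.334 × 0.138 = 0.046092
  Cato: 0.08 × 0.1175 = 0.0094
  Frost: 0.19 × 0.095 = 0.01805
  Eyre: 0.21 × 0.07 = 0.0147
  Dunn: 0.186 × 0.068 = 0.012648
Sum = 0.10089.
P(Eyre | evidence) = 0.0147 / 0.10089 ≈ 0.1457.

0.1457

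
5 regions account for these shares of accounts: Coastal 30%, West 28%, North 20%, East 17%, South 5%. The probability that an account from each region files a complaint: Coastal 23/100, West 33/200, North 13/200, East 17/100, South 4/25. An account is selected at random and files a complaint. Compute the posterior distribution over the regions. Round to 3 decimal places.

Compute prior × likelihood for every hypothesis:
  Coastal: 0.3 × 0.23 = 0.069
  West: 0.28 × 0.165 = 0.0462
  North: 0.2 × 0.065 = 0.013
  East: 0.17 × 0.17 = 0.0289
  South: 0.05 × 0.16 = 0.008
Sum = 0.1651.
P(Coastal | complaint) = 0.069/0.1651 ≈ 0.418
P(West | complaint) = 0.0462/0.1651 ≈ 0.280
P(North | complaint) = 0.013/0.1651 ≈ 0.079
P(East | complaint) = 0.0289/0.1651 ≈ 0.175
P(South | complaint) = 0.008/0.1651 ≈ 0.048

Coastal 0.418, West 0.280, North 0.079, East 0.175, South 0.048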